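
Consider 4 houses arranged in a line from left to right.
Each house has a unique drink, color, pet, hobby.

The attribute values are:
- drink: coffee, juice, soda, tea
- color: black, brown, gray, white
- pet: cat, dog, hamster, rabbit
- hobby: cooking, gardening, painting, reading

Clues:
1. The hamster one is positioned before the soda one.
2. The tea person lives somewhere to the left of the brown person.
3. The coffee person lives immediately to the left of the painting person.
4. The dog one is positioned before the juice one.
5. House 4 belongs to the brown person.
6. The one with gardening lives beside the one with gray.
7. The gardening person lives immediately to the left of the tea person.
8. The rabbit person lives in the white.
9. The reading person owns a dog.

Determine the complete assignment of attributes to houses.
Solution:

House | Drink | Color | Pet | Hobby
-----------------------------------
  1   | coffee | white | rabbit | gardening
  2   | tea | gray | hamster | painting
  3   | soda | black | dog | reading
  4   | juice | brown | cat | cooking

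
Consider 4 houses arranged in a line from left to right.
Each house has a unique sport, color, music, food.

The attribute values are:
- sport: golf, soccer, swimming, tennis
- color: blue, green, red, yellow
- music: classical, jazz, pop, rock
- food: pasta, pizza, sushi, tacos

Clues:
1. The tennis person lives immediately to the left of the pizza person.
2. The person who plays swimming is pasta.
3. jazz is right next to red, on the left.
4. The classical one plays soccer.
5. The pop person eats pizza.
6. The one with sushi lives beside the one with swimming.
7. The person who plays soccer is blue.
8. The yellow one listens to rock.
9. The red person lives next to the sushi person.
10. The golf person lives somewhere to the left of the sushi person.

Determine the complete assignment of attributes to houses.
Solution:

House | Sport | Color | Music | Food
------------------------------------
  1   | tennis | green | jazz | tacos
  2   | golf | red | pop | pizza
  3   | soccer | blue | classical | sushi
  4   | swimming | yellow | rock | pasta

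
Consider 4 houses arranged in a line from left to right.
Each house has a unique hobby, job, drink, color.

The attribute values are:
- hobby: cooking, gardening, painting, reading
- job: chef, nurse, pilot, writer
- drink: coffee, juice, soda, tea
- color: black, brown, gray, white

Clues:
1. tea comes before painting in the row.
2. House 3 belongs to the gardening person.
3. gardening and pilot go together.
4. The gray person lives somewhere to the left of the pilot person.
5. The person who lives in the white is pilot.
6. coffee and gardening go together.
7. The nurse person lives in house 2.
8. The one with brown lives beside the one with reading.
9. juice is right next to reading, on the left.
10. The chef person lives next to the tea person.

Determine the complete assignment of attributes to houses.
Solution:

House | Hobby | Job | Drink | Color
-----------------------------------
  1   | cooking | chef | juice | brown
  2   | reading | nurse | tea | gray
  3   | gardening | pilot | coffee | white
  4   | painting | writer | soda | black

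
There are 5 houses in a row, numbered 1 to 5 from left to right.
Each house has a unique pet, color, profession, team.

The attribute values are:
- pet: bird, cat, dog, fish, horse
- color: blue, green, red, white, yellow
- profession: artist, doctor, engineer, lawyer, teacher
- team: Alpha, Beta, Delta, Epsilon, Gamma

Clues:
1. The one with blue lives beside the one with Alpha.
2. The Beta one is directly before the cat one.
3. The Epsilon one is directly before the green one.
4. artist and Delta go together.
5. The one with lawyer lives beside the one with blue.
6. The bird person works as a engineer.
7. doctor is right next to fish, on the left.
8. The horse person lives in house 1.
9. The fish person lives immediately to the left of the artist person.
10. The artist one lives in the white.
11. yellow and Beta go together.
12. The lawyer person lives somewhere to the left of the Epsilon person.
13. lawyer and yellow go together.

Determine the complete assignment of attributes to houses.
Solution:

House | Pet | Color | Profession | Team
---------------------------------------
  1   | horse | yellow | lawyer | Beta
  2   | cat | blue | doctor | Epsilon
  3   | fish | green | teacher | Alpha
  4   | dog | white | artist | Delta
  5   | bird | red | engineer | Gamma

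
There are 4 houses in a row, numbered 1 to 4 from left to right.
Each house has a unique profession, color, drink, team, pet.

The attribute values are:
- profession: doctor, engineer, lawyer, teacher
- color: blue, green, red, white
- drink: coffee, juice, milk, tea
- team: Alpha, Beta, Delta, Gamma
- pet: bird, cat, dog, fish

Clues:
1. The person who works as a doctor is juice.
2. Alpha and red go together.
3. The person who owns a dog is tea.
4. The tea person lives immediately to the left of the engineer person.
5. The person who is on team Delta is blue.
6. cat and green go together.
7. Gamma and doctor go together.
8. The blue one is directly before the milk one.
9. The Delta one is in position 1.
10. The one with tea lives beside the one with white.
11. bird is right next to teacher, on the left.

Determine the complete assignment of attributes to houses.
Solution:

House | Profession | Color | Drink | Team | Pet
-----------------------------------------------
  1   | lawyer | blue | tea | Delta | dog
  2   | engineer | white | milk | Beta | bird
  3   | teacher | red | coffee | Alpha | fish
  4   | doctor | green | juice | Gamma | cat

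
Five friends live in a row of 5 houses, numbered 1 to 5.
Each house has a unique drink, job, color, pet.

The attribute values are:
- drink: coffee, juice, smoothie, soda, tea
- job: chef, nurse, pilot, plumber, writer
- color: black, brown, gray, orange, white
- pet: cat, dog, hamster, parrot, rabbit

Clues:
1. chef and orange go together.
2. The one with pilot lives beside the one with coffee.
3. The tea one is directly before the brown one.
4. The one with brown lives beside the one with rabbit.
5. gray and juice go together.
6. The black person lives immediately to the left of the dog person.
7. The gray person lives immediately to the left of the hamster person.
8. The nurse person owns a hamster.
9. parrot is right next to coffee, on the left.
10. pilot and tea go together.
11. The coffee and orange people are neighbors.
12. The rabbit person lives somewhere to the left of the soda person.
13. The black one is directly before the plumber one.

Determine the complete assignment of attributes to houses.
Solution:

House | Drink | Job | Color | Pet
---------------------------------
  1   | tea | pilot | black | parrot
  2   | coffee | plumber | brown | dog
  3   | smoothie | chef | orange | rabbit
  4   | juice | writer | gray | cat
  5   | soda | nurse | white | hamster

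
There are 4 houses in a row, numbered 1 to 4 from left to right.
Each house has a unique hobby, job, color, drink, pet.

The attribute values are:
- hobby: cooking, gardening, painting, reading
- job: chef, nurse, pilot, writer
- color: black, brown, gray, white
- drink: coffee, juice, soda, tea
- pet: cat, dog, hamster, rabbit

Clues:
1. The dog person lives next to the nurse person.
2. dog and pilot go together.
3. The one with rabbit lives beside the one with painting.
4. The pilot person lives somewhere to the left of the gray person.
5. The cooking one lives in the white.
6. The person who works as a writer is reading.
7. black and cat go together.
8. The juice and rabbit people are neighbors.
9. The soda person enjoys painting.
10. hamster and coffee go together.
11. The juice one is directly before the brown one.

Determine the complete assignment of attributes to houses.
Solution:

House | Hobby | Job | Color | Drink | Pet
-----------------------------------------
  1   | cooking | pilot | white | juice | dog
  2   | gardening | nurse | brown | tea | rabbit
  3   | painting | chef | black | soda | cat
  4   | reading | writer | gray | coffee | hamster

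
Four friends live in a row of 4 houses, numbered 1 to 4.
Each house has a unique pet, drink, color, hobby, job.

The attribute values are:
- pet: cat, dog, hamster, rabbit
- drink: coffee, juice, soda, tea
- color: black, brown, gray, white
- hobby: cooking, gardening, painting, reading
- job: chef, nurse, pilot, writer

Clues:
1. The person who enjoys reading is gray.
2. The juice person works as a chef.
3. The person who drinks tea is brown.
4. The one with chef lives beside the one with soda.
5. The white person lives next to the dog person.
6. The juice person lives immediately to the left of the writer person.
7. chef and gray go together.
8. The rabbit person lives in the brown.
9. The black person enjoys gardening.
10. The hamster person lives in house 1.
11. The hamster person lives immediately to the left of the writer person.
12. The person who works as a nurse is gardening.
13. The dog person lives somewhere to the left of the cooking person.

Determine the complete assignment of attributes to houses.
Solution:

House | Pet | Drink | Color | Hobby | Job
-----------------------------------------
  1   | hamster | juice | gray | reading | chef
  2   | cat | soda | white | painting | writer
  3   | dog | coffee | black | gardening | nurse
  4   | rabbit | tea | brown | cooking | pilot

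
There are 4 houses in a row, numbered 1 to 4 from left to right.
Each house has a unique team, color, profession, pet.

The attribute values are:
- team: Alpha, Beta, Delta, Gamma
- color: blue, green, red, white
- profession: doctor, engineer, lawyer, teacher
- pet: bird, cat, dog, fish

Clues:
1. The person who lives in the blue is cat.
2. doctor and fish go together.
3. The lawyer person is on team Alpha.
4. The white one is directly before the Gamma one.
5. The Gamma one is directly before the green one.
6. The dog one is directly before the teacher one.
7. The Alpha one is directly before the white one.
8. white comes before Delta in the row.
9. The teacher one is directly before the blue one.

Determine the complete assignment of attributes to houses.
Solution:

House | Team | Color | Profession | Pet
---------------------------------------
  1   | Alpha | red | lawyer | dog
  2   | Beta | white | teacher | bird
  3   | Gamma | blue | engineer | cat
  4   | Delta | green | doctor | fish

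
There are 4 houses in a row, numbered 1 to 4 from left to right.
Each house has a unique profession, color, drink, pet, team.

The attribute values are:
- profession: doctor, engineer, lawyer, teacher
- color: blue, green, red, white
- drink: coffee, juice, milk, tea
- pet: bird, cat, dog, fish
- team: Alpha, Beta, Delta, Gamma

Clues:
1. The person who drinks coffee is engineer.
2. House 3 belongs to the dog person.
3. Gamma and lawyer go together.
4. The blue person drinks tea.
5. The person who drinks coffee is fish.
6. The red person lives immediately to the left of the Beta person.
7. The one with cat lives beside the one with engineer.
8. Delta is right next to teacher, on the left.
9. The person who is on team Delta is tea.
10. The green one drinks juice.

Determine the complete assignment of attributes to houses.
Solution:

House | Profession | Color | Drink | Pet | Team
-----------------------------------------------
  1   | lawyer | red | milk | cat | Gamma
  2   | engineer | white | coffee | fish | Beta
  3   | doctor | blue | tea | dog | Delta
  4   | teacher | green | juice | bird | Alpha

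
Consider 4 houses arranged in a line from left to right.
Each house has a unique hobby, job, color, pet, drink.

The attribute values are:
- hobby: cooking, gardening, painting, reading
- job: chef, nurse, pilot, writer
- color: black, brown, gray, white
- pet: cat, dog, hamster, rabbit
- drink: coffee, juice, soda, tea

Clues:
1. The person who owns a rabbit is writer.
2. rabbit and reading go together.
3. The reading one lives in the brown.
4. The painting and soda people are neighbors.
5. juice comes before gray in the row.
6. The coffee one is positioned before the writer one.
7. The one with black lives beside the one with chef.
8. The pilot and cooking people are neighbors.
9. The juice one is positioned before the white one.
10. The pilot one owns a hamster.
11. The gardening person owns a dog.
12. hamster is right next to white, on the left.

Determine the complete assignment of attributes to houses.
Solution:

House | Hobby | Job | Color | Pet | Drink
-----------------------------------------
  1   | painting | pilot | black | hamster | juice
  2   | cooking | chef | white | cat | soda
  3   | gardening | nurse | gray | dog | coffee
  4   | reading | writer | brown | rabbit | tea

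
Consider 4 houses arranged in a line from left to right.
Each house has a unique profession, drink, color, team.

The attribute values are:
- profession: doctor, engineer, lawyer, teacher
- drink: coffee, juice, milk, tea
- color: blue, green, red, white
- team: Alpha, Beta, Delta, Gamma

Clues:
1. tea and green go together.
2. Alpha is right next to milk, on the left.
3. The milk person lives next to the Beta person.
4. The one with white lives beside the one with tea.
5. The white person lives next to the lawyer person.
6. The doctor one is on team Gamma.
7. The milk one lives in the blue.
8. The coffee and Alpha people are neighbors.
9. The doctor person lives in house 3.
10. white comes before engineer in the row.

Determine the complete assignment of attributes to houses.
Solution:

House | Profession | Drink | Color | Team
-----------------------------------------
  1   | teacher | coffee | white | Delta
  2   | lawyer | tea | green | Alpha
  3   | doctor | milk | blue | Gamma
  4   | engineer | juice | red | Beta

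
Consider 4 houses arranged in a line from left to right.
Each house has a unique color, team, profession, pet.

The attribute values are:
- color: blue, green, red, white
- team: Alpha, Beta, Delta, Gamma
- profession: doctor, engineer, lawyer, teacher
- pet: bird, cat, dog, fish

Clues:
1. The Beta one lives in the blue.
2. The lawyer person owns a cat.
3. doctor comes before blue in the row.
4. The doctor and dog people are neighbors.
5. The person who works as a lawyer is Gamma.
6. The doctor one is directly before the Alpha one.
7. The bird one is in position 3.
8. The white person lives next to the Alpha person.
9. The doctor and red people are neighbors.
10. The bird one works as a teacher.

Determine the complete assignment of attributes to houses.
Solution:

House | Color | Team | Profession | Pet
---------------------------------------
  1   | white | Delta | doctor | fish
  2   | red | Alpha | engineer | dog
  3   | blue | Beta | teacher | bird
  4   | green | Gamma | lawyer | cat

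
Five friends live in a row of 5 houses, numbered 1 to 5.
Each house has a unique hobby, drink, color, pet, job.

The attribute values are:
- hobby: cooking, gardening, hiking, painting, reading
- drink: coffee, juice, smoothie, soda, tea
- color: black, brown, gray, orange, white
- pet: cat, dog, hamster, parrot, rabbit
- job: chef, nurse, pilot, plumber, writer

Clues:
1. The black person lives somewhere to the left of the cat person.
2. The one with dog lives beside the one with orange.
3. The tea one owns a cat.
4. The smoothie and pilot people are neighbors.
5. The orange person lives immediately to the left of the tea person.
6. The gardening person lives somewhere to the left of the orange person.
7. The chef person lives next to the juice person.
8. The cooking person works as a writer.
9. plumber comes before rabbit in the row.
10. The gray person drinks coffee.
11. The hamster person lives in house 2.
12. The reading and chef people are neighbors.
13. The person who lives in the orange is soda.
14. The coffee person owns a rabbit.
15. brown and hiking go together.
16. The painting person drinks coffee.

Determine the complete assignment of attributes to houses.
Solution:

House | Hobby | Drink | Color | Pet | Job
-----------------------------------------
  1   | gardening | smoothie | black | dog | plumber
  2   | reading | soda | orange | hamster | pilot
  3   | hiking | tea | brown | cat | chef
  4   | cooking | juice | white | parrot | writer
  5   | painting | coffee | gray | rabbit | nurse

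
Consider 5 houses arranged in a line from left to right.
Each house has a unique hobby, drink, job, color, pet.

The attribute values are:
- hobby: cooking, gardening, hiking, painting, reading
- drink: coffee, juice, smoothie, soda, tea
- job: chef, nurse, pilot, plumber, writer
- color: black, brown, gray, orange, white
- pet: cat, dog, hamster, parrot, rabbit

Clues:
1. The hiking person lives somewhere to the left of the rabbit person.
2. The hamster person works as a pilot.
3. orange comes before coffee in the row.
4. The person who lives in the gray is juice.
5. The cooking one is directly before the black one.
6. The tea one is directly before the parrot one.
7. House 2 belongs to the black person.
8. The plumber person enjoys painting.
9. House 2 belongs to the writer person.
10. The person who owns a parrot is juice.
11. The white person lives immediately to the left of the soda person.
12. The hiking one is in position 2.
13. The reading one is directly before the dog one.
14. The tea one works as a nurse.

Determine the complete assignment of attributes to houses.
Solution:

House | Hobby | Drink | Job | Color | Pet
-----------------------------------------
  1   | cooking | smoothie | pilot | white | hamster
  2   | hiking | soda | writer | black | cat
  3   | gardening | tea | nurse | orange | rabbit
  4   | reading | juice | chef | gray | parrot
  5   | painting | coffee | plumber | brown | dog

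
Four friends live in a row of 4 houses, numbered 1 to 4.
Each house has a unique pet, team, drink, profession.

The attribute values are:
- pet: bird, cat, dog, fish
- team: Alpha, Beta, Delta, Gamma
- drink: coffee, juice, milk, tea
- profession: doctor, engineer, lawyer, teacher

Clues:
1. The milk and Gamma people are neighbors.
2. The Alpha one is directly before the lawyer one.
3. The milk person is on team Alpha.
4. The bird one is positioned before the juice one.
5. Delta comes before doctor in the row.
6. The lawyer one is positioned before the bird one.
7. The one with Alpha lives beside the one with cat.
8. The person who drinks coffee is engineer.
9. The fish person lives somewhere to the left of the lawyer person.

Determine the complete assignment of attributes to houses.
Solution:

House | Pet | Team | Drink | Profession
---------------------------------------
  1   | fish | Alpha | milk | teacher
  2   | cat | Gamma | tea | lawyer
  3   | bird | Delta | coffee | engineer
  4   | dog | Beta | juice | doctor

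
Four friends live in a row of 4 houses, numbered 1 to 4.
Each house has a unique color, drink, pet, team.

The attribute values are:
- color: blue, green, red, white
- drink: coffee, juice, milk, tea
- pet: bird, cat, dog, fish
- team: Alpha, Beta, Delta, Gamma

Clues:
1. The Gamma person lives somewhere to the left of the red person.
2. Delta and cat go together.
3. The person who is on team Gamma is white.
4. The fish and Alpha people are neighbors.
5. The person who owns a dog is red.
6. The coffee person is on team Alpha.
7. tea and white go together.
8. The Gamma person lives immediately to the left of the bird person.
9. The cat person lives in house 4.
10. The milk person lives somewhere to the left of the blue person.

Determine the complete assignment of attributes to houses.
Solution:

House | Color | Drink | Pet | Team
----------------------------------
  1   | white | tea | fish | Gamma
  2   | green | coffee | bird | Alpha
  3   | red | milk | dog | Beta
  4   | blue | juice | cat | Delta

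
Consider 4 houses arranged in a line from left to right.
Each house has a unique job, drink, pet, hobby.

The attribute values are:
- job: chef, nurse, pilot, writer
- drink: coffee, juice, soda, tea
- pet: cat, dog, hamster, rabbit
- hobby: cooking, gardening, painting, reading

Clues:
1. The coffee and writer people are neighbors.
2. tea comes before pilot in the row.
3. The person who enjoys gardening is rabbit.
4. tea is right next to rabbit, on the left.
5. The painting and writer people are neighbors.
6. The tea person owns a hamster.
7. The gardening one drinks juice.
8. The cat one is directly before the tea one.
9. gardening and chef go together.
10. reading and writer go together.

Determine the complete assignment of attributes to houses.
Solution:

House | Job | Drink | Pet | Hobby
---------------------------------
  1   | nurse | coffee | cat | painting
  2   | writer | tea | hamster | reading
  3   | chef | juice | rabbit | gardening
  4   | pilot | soda | dog | cooking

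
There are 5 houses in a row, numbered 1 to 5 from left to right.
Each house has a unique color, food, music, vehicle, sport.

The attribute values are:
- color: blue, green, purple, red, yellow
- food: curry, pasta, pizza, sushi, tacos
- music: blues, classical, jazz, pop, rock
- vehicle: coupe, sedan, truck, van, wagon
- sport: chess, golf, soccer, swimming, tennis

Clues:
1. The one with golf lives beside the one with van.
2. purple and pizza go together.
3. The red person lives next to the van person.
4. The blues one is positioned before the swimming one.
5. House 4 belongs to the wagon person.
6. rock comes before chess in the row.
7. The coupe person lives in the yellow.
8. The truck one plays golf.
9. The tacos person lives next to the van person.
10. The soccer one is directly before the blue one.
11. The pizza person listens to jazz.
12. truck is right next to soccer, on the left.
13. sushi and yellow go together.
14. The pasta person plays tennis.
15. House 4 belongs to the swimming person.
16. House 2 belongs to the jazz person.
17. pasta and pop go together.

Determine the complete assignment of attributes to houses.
Solution:

House | Color | Food | Music | Vehicle | Sport
----------------------------------------------
  1   | red | tacos | blues | truck | golf
  2   | purple | pizza | jazz | van | soccer
  3   | blue | pasta | pop | sedan | tennis
  4   | green | curry | rock | wagon | swimming
  5   | yellow | sushi | classical | coupe | chess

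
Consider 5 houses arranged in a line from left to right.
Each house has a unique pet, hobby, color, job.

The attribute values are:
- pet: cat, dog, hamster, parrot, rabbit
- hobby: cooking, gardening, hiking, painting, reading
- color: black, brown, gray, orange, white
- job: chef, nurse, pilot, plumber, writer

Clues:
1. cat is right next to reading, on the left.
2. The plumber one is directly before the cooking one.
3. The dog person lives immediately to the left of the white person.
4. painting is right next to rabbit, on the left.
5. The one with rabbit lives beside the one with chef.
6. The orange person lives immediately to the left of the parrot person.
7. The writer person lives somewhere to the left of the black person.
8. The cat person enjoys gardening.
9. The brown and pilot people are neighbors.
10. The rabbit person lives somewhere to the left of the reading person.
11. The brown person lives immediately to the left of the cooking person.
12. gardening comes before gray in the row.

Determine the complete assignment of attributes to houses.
Solution:

House | Pet | Hobby | Color | Job
---------------------------------
  1   | dog | painting | brown | plumber
  2   | rabbit | cooking | white | pilot
  3   | cat | gardening | orange | chef
  4   | parrot | reading | gray | writer
  5   | hamster | hiking | black | nurse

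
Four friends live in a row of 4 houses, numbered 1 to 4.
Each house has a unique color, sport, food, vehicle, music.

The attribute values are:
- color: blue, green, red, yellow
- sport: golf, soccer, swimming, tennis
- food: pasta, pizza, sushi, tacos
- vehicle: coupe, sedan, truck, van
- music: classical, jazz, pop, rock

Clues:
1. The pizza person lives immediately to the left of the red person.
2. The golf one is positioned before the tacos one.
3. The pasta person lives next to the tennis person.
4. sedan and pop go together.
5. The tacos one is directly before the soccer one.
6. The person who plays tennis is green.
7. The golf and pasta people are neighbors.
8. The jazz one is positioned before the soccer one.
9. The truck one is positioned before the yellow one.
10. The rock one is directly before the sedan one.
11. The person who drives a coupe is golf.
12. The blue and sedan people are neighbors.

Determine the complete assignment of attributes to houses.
Solution:

House | Color | Sport | Food | Vehicle | Music
----------------------------------------------
  1   | blue | golf | pizza | coupe | rock
  2   | red | swimming | pasta | sedan | pop
  3   | green | tennis | tacos | truck | jazz
  4   | yellow | soccer | sushi | van | classical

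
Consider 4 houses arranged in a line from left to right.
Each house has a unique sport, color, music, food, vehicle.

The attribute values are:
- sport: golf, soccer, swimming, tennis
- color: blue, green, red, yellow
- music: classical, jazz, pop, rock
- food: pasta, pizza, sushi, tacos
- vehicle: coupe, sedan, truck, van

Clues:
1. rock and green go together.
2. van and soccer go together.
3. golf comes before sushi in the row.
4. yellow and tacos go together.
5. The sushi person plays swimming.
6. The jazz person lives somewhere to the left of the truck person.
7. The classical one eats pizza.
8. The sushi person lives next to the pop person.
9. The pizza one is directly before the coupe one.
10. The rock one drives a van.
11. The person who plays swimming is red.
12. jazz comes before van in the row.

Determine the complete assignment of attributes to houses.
Solution:

House | Sport | Color | Music | Food | Vehicle
----------------------------------------------
  1   | golf | blue | classical | pizza | sedan
  2   | swimming | red | jazz | sushi | coupe
  3   | tennis | yellow | pop | tacos | truck
  4   | soccer | green | rock | pasta | van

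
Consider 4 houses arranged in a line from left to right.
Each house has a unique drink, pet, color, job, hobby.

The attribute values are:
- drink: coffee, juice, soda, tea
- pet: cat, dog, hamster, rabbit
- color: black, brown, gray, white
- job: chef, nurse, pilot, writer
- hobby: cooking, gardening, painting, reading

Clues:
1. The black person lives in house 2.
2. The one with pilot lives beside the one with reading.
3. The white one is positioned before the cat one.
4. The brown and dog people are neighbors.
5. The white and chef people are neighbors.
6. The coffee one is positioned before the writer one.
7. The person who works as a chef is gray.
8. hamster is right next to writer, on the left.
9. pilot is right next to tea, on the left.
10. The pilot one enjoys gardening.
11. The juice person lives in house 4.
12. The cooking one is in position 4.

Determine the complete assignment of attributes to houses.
Solution:

House | Drink | Pet | Color | Job | Hobby
-----------------------------------------
  1   | coffee | hamster | brown | pilot | gardening
  2   | tea | dog | black | writer | reading
  3   | soda | rabbit | white | nurse | painting
  4   | juice | cat | gray | chef | cooking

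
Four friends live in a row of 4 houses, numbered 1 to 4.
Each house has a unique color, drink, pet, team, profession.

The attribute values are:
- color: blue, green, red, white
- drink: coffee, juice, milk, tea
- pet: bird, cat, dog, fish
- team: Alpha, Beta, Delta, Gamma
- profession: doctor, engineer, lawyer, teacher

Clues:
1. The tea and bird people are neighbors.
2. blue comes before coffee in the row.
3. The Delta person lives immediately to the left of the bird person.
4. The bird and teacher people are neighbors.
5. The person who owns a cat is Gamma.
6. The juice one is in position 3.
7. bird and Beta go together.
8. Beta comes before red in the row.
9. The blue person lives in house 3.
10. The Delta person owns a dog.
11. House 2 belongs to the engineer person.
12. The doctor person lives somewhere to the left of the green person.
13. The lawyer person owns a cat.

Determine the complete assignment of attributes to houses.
Solution:

House | Color | Drink | Pet | Team | Profession
-----------------------------------------------
  1   | white | tea | dog | Delta | doctor
  2   | green | milk | bird | Beta | engineer
  3   | blue | juice | fish | Alpha | teacher
  4   | red | coffee | cat | Gamma | lawyer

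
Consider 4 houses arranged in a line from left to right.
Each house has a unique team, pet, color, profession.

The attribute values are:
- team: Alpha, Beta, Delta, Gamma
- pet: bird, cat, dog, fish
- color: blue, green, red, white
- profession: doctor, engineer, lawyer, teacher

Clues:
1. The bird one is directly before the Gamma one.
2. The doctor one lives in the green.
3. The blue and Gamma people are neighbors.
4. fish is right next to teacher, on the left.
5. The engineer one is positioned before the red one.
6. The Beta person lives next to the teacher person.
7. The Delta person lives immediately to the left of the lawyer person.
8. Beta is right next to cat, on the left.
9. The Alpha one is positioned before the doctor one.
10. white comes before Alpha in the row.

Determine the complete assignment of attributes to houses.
Solution:

House | Team | Pet | Color | Profession
---------------------------------------
  1   | Beta | fish | white | engineer
  2   | Delta | cat | red | teacher
  3   | Alpha | bird | blue | lawyer
  4   | Gamma | dog | green | doctor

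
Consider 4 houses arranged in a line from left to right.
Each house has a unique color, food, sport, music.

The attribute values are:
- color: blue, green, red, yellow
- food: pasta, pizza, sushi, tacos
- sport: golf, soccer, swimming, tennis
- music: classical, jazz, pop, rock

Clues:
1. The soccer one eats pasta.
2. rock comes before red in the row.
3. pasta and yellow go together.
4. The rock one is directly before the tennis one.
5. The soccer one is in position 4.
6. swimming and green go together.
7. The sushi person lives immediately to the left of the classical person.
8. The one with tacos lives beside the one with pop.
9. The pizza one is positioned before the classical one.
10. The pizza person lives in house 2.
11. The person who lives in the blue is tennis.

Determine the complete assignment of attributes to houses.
Solution:

House | Color | Food | Sport | Music
------------------------------------
  1   | green | tacos | swimming | rock
  2   | blue | pizza | tennis | pop
  3   | red | sushi | golf | jazz
  4   | yellow | pasta | soccer | classical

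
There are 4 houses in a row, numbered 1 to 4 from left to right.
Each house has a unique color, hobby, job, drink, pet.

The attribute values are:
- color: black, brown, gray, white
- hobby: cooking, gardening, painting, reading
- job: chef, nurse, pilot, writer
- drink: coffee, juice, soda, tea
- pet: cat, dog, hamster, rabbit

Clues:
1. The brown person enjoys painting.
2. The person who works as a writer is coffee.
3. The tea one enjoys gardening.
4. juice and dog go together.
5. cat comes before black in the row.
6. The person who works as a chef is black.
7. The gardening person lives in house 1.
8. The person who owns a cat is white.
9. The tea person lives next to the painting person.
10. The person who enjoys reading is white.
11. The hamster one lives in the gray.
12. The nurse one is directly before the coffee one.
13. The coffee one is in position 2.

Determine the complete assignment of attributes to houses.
Solution:

House | Color | Hobby | Job | Drink | Pet
-----------------------------------------
  1   | gray | gardening | nurse | tea | hamster
  2   | brown | painting | writer | coffee | rabbit
  3   | white | reading | pilot | soda | cat
  4   | black | cooking | chef | juice | dog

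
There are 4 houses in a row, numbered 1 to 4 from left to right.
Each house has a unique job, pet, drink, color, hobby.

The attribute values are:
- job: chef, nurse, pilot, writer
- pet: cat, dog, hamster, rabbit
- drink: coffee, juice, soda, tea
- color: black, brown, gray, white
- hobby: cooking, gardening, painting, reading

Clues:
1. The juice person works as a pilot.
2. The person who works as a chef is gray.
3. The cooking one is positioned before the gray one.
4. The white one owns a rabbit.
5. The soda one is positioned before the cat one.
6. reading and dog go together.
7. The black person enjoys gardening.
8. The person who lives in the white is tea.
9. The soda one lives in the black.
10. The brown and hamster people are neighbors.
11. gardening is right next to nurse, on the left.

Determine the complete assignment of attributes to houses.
Solution:

House | Job | Pet | Drink | Color | Hobby
-----------------------------------------
  1   | pilot | dog | juice | brown | reading
  2   | writer | hamster | soda | black | gardening
  3   | nurse | rabbit | tea | white | cooking
  4   | chef | cat | coffee | gray | painting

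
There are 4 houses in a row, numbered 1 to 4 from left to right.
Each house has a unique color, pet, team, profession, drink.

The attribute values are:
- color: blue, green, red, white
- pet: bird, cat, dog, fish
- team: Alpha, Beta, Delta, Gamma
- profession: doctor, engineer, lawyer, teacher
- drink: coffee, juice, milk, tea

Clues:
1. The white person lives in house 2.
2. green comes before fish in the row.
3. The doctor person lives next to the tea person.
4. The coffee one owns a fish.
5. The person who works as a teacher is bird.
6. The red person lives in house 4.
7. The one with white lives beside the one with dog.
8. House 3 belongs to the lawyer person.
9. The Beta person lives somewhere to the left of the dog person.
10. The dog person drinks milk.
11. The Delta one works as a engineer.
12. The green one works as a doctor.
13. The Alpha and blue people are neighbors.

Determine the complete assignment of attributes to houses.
Solution:

House | Color | Pet | Team | Profession | Drink
-----------------------------------------------
  1   | green | cat | Beta | doctor | juice
  2   | white | bird | Alpha | teacher | tea
  3   | blue | dog | Gamma | lawyer | milk
  4   | red | fish | Delta | engineer | coffee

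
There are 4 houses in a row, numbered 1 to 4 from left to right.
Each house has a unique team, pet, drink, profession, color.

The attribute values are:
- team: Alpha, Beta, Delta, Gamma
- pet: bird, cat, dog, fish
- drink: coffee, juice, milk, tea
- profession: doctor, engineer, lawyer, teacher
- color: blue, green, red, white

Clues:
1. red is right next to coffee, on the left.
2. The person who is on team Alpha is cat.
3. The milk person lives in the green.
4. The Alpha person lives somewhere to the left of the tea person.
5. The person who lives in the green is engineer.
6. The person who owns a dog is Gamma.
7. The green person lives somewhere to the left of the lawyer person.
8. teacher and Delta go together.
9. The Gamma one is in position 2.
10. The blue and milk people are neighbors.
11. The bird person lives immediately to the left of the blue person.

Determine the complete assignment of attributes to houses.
Solution:

House | Team | Pet | Drink | Profession | Color
-----------------------------------------------
  1   | Delta | bird | juice | teacher | red
  2   | Gamma | dog | coffee | doctor | blue
  3   | Alpha | cat | milk | engineer | green
  4   | Beta | fish | tea | lawyer | white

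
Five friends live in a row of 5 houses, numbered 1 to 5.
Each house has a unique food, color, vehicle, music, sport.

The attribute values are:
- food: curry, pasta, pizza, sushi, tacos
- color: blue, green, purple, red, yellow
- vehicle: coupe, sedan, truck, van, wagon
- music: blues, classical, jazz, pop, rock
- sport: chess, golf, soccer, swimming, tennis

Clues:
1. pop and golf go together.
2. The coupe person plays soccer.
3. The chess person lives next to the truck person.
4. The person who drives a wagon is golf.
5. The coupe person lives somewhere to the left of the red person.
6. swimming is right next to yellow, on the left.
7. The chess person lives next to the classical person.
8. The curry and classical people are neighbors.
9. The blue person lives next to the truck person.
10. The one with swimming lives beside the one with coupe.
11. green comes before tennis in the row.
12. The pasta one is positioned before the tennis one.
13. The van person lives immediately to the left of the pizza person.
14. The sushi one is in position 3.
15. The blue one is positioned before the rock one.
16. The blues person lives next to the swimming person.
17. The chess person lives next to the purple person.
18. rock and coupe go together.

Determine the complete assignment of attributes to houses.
Solution:

House | Food | Color | Vehicle | Music | Sport
----------------------------------------------
  1   | curry | blue | van | blues | chess
  2   | pizza | purple | truck | classical | swimming
  3   | sushi | yellow | coupe | rock | soccer
  4   | pasta | green | wagon | pop | golf
  5   | tacos | red | sedan | jazz | tennis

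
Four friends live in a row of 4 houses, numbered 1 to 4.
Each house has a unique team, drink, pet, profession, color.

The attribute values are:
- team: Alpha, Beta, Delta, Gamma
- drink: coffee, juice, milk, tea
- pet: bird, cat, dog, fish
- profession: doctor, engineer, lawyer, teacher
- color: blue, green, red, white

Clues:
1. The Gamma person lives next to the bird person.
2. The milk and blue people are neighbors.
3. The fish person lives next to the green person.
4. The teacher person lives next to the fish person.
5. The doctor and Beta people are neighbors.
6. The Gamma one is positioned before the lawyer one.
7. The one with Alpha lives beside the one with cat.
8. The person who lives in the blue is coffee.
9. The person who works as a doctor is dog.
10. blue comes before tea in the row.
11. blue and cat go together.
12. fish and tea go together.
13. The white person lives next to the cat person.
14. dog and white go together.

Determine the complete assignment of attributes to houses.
Solution:

House | Team | Drink | Pet | Profession | Color
-----------------------------------------------
  1   | Alpha | milk | dog | doctor | white
  2   | Beta | coffee | cat | teacher | blue
  3   | Gamma | tea | fish | engineer | red
  4   | Delta | juice | bird | lawyer | green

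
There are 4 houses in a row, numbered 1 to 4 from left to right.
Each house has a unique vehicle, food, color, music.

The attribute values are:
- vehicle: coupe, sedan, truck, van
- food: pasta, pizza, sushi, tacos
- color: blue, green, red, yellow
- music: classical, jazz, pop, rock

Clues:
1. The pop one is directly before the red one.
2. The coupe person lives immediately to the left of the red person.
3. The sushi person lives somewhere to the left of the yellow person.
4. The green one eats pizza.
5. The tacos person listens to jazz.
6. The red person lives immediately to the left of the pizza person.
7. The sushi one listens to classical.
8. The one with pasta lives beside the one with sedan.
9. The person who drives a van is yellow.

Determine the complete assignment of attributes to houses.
Solution:

House | Vehicle | Food | Color | Music
--------------------------------------
  1   | coupe | pasta | blue | pop
  2   | sedan | sushi | red | classical
  3   | truck | pizza | green | rock
  4   | van | tacos | yellow | jazz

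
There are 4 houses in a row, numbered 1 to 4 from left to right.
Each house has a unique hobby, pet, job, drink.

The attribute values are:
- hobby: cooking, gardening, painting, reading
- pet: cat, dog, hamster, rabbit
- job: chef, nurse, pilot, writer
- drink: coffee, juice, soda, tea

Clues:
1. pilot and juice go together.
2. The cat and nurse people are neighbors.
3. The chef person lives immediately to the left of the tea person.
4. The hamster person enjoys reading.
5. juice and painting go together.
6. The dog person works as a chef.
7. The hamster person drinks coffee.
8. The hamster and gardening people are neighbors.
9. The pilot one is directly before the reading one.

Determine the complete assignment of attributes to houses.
Solution:

House | Hobby | Pet | Job | Drink
---------------------------------
  1   | painting | cat | pilot | juice
  2   | reading | hamster | nurse | coffee
  3   | gardening | dog | chef | soda
  4   | cooking | rabbit | writer | tea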